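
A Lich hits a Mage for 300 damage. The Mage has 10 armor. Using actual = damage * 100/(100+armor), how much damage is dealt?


actual = 300 * 100 / (100 + 10)
= 300 * 100 / 110
= 30000 / 110
= 272.73

272.73 damage


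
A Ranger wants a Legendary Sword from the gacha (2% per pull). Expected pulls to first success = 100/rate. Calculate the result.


Expected pulls for a geometric distribution = 1/p = 100 / rate%
= 100 / 2
= 50.0

50.0 pulls


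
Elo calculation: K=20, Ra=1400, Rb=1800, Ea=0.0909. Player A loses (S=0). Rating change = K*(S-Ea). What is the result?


Elo update: delta = K * (S - Ea), where S = 0 (loses)
S - Ea = 0 - 0.0909 = -0.0909
Rating change = 20 * -0.0909
= -1.82

-1.82 rating points


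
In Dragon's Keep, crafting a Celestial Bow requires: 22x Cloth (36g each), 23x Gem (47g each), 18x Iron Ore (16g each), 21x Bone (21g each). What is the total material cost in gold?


Cost breakdown:
  Cloth: 22 * 36 = 792
  Gem: 23 * 47 = 1081
  Iron Ore: 18 * 16 = 288
  Bone: 21 * 21 = 441
Total = 792 + 1081 + 288 + 441 = 2602

2602 gold


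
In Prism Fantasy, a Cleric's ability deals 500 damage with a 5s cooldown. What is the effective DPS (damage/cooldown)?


DPS = damage / cooldown
= 500 / 5
= 100.00

100.00 DPS


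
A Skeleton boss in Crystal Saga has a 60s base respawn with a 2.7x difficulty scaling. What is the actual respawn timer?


Respawn time = base * multiplier
= 60 * 2.7
= 162.0 seconds

162.0 seconds


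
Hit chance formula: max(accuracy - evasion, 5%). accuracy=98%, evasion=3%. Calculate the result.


accuracy - evasion = 98 - 3 = 95
Apply floor: max(95, 5) = 95
Hit chance = 95%

95%


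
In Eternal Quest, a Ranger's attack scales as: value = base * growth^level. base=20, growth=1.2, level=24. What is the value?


value = base * growth^level
= 20 * 1.2^24
= 20 * 79.496847
= 1589.94

1589.94 attack


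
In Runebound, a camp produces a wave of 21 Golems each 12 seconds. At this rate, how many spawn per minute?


Spawns per minute = count * (60 / interval)
= 21 * (60 / 12)
= 21 * 5.0
= 105.0

105.0 per minute


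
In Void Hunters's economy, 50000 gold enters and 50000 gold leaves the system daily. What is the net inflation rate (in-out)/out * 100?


Net gold = 50000 - 50000 = 0
Inflation rate = net / sunk * 100 = 0 / 50000 * 100
= 0.0 * 100
= 0.00%

0.00%


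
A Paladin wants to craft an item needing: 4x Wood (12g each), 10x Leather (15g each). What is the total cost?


Cost breakdown:
  Wood: 4 * 12 = 48
  Leather: 10 * 15 = 150
Total = 48 + 150 = 198

198 gold


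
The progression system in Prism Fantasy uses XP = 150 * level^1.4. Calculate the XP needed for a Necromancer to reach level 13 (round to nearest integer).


XP = 150 * level^1.4
Substitute level = 13:
XP = 150 * 13^1.4
= 150 * 36.2678
= 5440

5440 XP


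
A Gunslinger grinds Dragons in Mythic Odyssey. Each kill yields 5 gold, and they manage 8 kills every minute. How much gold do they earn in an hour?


Gold per minute = 5 * 8 = 40
Gold per hour = 40 * 60 = 2400

2400 gold/hour


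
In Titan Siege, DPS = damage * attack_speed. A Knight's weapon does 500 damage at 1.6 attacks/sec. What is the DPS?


DPS = damage * attack_speed
= 500 * 1.6
= 800.0

800.0 DPS


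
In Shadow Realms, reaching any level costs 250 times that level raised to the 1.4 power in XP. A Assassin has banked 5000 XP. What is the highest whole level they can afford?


XP = 250 * level^1.4, so level = (XP / 250)^(1/1.4)
= (5000 / 250)^(1/1.4)
= 20.0^0.7143
= 8.4978
Floor: level = 8

level 8


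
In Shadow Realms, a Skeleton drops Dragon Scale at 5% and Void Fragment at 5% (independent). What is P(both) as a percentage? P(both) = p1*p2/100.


For independent events, P(both) = P(A) * P(B)
= 5% * 5%
= 25 / 100 %
= 0.25%

0.25%


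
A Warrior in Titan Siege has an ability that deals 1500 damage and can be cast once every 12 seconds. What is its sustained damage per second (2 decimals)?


DPS = damage / cooldown
= 1500 / 12
= 125.00

125.00 DPS


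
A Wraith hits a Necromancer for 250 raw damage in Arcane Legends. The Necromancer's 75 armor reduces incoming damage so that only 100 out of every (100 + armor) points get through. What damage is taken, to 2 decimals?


actual = 250 * 100 / (100 + 75)
= 250 * 100 / 175
= 25000 / 175
= 142.86

142.86 damage


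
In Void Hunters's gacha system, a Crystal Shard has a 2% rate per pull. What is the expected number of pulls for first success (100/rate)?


Expected pulls for a geometric distribution = 1/p = 100 / rate%
= 100 / 2
= 50.0

50.0 pulls


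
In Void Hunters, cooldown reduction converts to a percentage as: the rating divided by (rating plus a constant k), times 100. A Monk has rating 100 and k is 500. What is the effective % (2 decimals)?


effective% = rating / (rating + k) * 100
= 100 / (100 + 500) * 100
= 100 / 600 * 100
= 0.166667 * 100
= 16.67%

16.67%


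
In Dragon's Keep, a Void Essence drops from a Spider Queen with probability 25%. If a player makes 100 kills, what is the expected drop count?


Expected drops = kills * (drop_rate / 100)
= 100 * (25 / 100)
= 100 * 0.25
= 25.0

25.0 drops


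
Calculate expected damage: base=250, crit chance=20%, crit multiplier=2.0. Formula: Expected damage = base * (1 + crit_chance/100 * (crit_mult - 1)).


E[dmg] = base * (1 + crit_chance * (crit_mult - 1))
cc as decimal = 20/100 = 0.2
cm - 1 = 2.0 - 1 = 1.0
Bonus factor = 0.2 * 1.0 = 0.2
Total multiplier = 1 + 0.2 = 1.2
Expected damage = 250 * 1.2 = 300.00

300.00 damage


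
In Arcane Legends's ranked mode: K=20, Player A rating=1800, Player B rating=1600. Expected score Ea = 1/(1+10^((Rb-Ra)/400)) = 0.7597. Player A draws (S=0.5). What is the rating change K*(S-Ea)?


Elo update: delta = K * (S - Ea), where S = 0.5 (draws)
S - Ea = 0.5 - 0.7597 = -0.2597
Rating change = 20 * -0.2597
= -5.19

-5.19 rating points


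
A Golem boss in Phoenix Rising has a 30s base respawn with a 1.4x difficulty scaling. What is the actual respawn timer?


Respawn time = base * multiplier
= 30 * 1.4
= 42.0 seconds

42.0 seconds


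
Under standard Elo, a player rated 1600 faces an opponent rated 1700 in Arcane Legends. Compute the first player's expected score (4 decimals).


Elo expected score: Ea = 1/(1 + 10^((Rb-Ra)/400))
Rb - Ra = 1700 - 1600 = 100
(Rb-Ra)/400 = 100/400 = 0.25
10^0.25 = 1.778279
Ea = 1/(1 + 1.778279) = 1/2.778279 = 0.3599

0.3599


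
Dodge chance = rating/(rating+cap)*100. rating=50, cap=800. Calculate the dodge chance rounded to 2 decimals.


dodge% = 50 / (50 + 800) * 100
= 50 / 850 * 100
= 0.058824 * 100
= 5.88%

5.88%


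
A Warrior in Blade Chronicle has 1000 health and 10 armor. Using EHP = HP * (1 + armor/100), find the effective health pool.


EHP = 1000 * (1 + 10/100)
= 1000 * (1 + 0.1)
= 1000 * 1.1
= 1100.0

1100.0 EHP


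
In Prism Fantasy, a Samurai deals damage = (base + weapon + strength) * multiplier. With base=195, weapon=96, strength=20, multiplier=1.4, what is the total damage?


Sum base + weapon + str = 195 + 96 + 20 = 311
Multiply by 1.4:
311 * 1.4 = 435.4

435.4 damage


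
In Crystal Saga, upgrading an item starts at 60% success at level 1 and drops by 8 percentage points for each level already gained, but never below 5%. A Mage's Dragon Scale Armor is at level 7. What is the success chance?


raw_rate = 60 - 8 * (7 - 1)
= 60 - 8 * 6
= 60 - 48
= 12
Apply floor: max(12, 5) = 12%

12%


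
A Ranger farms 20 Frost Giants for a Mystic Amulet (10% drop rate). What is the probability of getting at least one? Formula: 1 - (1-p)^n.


P(at least one) = 1 - P(none) = 1 - (1-p)^n
p = 10/100 = 0.1
1 - p = 0.9
(1 - p)^20 = 0.9^20 = 0.121577
P(at least one) = 1 - 0.121577 = 0.8784

0.8784


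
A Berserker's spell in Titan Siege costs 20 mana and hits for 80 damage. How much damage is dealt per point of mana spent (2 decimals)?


Efficiency = damage / mana
= 80 / 20
= 4.00

4.00 dmg/mana


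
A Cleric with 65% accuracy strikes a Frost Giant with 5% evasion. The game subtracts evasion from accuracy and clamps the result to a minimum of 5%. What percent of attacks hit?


accuracy - evasion = 65 - 5 = 60
Apply floor: max(60, 5) = 60
Hit chance = 60%

60%


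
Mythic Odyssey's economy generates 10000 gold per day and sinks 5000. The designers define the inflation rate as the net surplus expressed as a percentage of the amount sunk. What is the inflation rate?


Net gold = 10000 - 5000 = 5000
Inflation rate = net / sunk * 100 = 5000 / 5000 * 100
= 1.0 * 100
= 100.00%

100.00%


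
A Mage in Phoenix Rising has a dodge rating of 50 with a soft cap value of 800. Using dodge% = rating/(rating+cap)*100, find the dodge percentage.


dodge% = 50 / (50 + 800) * 100
= 50 / 850 * 100
= 0.058824 * 100
= 5.88%

5.88%


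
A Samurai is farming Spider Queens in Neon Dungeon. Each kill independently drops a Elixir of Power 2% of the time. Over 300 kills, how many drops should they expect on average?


Expected drops = kills * (drop_rate / 100)
= 300 * (2 / 100)
= 300 * 0.02
= 6.0

6.0 drops


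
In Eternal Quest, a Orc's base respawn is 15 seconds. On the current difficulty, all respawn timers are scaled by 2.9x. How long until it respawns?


Respawn time = base * multiplier
= 15 * 2.9
= 43.5 seconds

43.5 seconds


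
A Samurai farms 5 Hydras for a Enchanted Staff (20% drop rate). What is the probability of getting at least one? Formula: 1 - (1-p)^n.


P(at least one) = 1 - P(none) = 1 - (1-p)^n
p = 20/100 = 0.2
1 - p = 0.8
(1 - p)^5 = 0.8^5 = 0.327680
P(at least one) = 1 - 0.327680 = 0.6723

0.6723


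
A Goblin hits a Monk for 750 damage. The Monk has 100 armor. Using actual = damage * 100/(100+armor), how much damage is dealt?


actual = 750 * 100 / (100 + 100)
= 750 * 100 / 200
= 75000 / 200
= 375.00

375.00 damage


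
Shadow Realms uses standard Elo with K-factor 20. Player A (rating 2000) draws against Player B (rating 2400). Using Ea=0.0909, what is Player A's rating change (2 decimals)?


Elo update: delta = K * (S - Ea), where S = 0.5 (draws)
S - Ea = 0.5 - 0.0909 = 0.4091
Rating change = 20 * 0.4091
= 8.18

8.18 rating points


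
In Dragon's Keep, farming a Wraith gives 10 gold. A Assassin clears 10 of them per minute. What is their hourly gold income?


Gold per minute = 10 * 10 = 100
Gold per hour = 100 * 60 = 6000

6000 gold/hour


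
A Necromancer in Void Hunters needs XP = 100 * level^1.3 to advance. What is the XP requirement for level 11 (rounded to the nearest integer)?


XP = 100 * level^1.3
Substitute level = 11:
XP = 100 * 11^1.3
= 100 * 22.5845
= 2258

2258 XP


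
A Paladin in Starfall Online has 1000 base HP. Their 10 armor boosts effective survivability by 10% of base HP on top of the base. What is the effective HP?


EHP = 1000 * (1 + 10/100)
= 1000 * (1 + 0.1)
= 1000 * 1.1
= 1100.0

1100.0 EHP


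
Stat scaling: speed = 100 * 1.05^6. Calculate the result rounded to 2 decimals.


value = base * growth^level
= 100 * 1.05^6
= 100 * 1.340096
= 134.01

134.01 speed


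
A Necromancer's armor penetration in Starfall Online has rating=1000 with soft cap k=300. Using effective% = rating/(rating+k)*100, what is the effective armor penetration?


effective% = rating / (rating + k) * 100
= 1000 / (1000 + 300) * 100
= 1000 / 1300 * 100
= 0.769231 * 100
= 76.92%

76.92%


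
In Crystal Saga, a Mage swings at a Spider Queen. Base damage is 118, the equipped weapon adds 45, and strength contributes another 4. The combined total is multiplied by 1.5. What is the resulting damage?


Sum base + weapon + str = 118 + 45 + 4 = 167
Multiply by 1.5:
167 * 1.5 = 250.5

250.5 damage


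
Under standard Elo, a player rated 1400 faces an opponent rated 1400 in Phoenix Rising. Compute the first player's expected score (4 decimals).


Elo expected score: Ea = 1/(1 + 10^((Rb-Ra)/400))
Rb - Ra = 1400 - 1400 = 0
(Rb-Ra)/400 = 0/400 = 0.0
10^0.0 = 1.0
Ea = 1/(1 + 1.0) = 1/2.0 = 0.5000

0.5000


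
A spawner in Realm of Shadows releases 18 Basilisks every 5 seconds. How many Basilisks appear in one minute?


Spawns per minute = count * (60 / interval)
= 18 * (60 / 5)
= 18 * 12.0
= 216.0

216.0 per minute


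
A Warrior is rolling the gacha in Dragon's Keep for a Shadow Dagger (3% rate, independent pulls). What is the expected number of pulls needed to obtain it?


Expected pulls for a geometric distribution = 1/p = 100 / rate%
= 100 / 3
= 33.33

33.33 pulls


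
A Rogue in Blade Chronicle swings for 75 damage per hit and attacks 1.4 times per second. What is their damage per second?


DPS = damage * attack_speed
= 75 * 1.4
= 105.0

105.0 DPS


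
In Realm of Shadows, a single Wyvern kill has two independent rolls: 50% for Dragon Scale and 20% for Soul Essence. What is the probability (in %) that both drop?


For independent events, P(both) = P(A) * P(B)
= 50% * 20%
= 1000 / 100 %
= 10.0%

10.0%


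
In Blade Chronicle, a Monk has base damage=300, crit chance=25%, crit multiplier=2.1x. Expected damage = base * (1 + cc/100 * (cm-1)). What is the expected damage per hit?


E[dmg] = base * (1 + crit_chance * (crit_mult - 1))
cc as decimal = 25/100 = 0.25
cm - 1 = 2.1 - 1 = 1.1
Bonus factor = 0.25 * 1.1 = 0.275
Total multiplier = 1 + 0.275 = 1.275
Expected damage = 300 * 1.275 = 382.50

382.50 damage


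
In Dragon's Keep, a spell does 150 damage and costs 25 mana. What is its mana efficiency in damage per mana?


Efficiency = damage / mana
= 150 / 25
= 6.00

6.00 dmg/mana


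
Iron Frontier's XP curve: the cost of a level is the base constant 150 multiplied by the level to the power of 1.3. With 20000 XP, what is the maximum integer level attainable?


XP = 150 * level^1.3, so level = (XP / 150)^(1/1.3)
= (20000 / 150)^(1/1.3)
= 133.3333^0.7692
= 43.109
Floor: level = 43

level 43


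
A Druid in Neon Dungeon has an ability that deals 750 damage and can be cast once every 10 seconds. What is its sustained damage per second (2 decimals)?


DPS = damage / cooldown
= 750 / 10
= 75.00

75.00 DPS


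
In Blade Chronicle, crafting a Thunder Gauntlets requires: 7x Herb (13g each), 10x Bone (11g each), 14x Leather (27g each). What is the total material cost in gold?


Cost breakdown:
  Herb: 7 * 13 = 91
  Bone: 10 * 11 = 110
  Leather: 14 * 27 = 378
Total = 91 + 110 + 378 = 579

579 gold


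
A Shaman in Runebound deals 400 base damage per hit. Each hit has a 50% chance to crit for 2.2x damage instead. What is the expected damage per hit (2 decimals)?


E[dmg] = base * (1 + crit_chance * (crit_mult - 1))
cc as decimal = 50/100 = 0.5
cm - 1 = 2.2 - 1 = 1.2
Bonus factor = 0.5 * 1.2 = 0.6
Total multiplier = 1 + 0.6 = 1.6
Expected damage = 400 * 1.6 = 640.00

640.00 damage


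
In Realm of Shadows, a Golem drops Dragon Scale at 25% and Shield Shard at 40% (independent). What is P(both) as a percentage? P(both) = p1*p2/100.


For independent events, P(both) = P(A) * P(B)
= 25% * 40%
= 1000 / 100 %
= 10.0%

10.0%


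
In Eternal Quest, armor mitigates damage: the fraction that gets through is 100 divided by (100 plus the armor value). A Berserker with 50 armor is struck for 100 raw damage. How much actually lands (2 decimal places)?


actual = 100 * 100 / (100 + 50)
= 100 * 100 / 150
= 10000 / 150
= 66.67

66.67 damage


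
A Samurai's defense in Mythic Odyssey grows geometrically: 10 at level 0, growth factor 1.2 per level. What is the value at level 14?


value = base * growth^level
= 10 * 1.2^14
= 10 * 12.839185
= 128.39

128.39 defense


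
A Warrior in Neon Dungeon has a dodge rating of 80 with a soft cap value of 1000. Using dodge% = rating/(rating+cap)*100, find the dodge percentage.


dodge% = 80 / (80 + 1000) * 100
= 80 / 1080 * 100
= 0.074074 * 100
= 7.41%

7.41%


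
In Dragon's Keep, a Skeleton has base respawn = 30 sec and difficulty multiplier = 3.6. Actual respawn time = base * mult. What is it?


Respawn time = base * multiplier
= 30 * 3.6
= 108.0 seconds

108.0 seconds


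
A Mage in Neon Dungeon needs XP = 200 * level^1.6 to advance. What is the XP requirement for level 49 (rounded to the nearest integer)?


XP = 200 * level^1.6
Substitute level = 49:
XP = 200 * 49^1.6
= 200 * 506.1902
= 101238

101238 XP


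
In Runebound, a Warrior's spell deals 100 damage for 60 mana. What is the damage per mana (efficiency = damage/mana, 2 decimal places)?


Efficiency = damage / mana
= 100 / 60
= 1.67

1.67 dmg/mana


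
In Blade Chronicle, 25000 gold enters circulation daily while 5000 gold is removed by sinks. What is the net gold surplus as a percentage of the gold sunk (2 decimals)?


Net gold = 25000 - 5000 = 20000
Inflation rate = net / sunk * 100 = 20000 / 5000 * 100
= 4.0 * 100
= 400.00%

400.00%


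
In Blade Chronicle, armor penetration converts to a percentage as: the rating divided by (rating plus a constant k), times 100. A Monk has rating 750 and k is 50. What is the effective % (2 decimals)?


effective% = rating / (rating + k) * 100
= 750 / (750 + 50) * 100
= 750 / 800 * 100
= 0.9375 * 100
= 93.75%

93.75%


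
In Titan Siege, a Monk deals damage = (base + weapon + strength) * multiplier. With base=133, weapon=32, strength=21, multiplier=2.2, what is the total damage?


Sum base + weapon + str = 133 + 32 + 21 = 186
Multiply by 2.2:
186 * 2.2 = 409.2

409.2 damage


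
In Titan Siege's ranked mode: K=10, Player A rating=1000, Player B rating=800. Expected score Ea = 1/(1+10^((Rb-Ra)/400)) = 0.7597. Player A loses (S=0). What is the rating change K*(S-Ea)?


Elo update: delta = K * (S - Ea), where S = 0 (loses)
S - Ea = 0 - 0.7597 = -0.7597
Rating change = 10 * -0.7597
= -7.60

-7.60 rating points


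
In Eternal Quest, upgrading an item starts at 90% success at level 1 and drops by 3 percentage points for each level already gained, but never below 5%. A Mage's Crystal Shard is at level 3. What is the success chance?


raw_rate = 90 - 3 * (3 - 1)
= 90 - 3 * 2
= 90 - 6
= 84
Apply floor: max(84, 5) = 84%

84%


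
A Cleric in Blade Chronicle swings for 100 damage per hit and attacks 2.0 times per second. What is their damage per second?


DPS = damage * attack_speed
= 100 * 2.0
= 200.0

200.0 DPS


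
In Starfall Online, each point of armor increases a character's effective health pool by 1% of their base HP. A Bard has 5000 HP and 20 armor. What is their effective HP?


EHP = 5000 * (1 + 20/100)
= 5000 * (1 + 0.2)
= 5000 * 1.2
= 6000.0

6000.0 EHP


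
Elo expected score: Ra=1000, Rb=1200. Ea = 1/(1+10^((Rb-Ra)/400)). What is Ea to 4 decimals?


Elo expected score: Ea = 1/(1 + 10^((Rb-Ra)/400))
Rb - Ra = 1200 - 1000 = 200
(Rb-Ra)/400 = 200/400 = 0.5
10^0.5 = 3.162278
Ea = 1/(1 + 3.162278) = 1/4.162278 = 0.2403

0.2403


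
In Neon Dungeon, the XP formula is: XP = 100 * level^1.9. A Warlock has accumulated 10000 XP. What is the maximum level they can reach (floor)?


XP = 100 * level^1.9, so level = (XP / 100)^(1/1.9)
= (10000 / 100)^(1/1.9)
= 100.0^0.5263
= 11.2884
Floor: level = 11

level 11


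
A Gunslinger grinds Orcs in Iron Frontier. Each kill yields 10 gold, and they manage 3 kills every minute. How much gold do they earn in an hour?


Gold per minute = 10 * 3 = 30
Gold per hour = 30 * 60 = 1800

1800 gold/hour


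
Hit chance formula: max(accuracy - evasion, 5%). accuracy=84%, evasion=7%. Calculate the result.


accuracy - evasion = 84 - 7 = 77
Apply floor: max(77, 5) = 77
Hit chance = 77%

77%


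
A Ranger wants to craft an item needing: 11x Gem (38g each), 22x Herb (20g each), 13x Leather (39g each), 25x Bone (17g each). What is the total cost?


Cost breakdown:
  Gem: 11 * 38 = 418
  Herb: 22 * 20 = 440
  Leather: 13 * 39 = 507
  Bone: 25 * 17 = 425
Total = 418 + 440 + 507 + 425 = 1790

1790 gold


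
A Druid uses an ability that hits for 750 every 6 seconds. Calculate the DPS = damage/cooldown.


DPS = damage / cooldown
= 750 / 6
= 125.00

125.00 DPS


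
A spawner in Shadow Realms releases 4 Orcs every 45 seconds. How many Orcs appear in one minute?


Spawns per minute = count * (60 / interval)
= 4 * (60 / 45)
= 4 * 1.3333
= 5.33

5.33 per minute


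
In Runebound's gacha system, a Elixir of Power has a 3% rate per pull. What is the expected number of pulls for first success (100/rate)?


Expected pulls for a geometric distribution = 1/p = 100 / rate%
= 100 / 3
= 33.33

33.33 pulls


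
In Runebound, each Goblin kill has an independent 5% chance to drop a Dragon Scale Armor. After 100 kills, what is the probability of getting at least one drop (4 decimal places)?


P(at least one) = 1 - P(none) = 1 - (1-p)^n
p = 5/100 = 0.05
1 - p = 0.95
(1 - p)^100 = 0.95^100 = 0.005921
P(at least one) = 1 - 0.005921 = 0.9941

0.9941


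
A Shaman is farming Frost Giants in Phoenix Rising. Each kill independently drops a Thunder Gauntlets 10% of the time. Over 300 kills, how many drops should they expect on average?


Expected drops = kills * (drop_rate / 100)
= 300 * (10 / 100)
= 300 * 0.1
= 30.0

30.0 drops


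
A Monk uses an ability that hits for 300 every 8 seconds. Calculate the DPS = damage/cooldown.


DPS = damage / cooldown
= 300 / 8
= 37.50

37.50 DPS


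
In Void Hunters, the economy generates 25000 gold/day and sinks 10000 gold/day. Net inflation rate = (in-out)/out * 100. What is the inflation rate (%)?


Net gold = 25000 - 10000 = 15000
Inflation rate = net / sunk * 100 = 15000 / 10000 * 100
= 1.5 * 100
= 150.00%

150.00%


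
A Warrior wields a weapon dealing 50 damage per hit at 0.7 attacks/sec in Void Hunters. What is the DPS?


DPS = damage * attack_speed
= 50 * 0.7
= 35.0

35.0 DPS


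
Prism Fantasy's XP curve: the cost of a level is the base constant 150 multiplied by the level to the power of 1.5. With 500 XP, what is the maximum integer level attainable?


XP = 150 * level^1.5, so level = (XP / 150)^(1/1.5)
= (500 / 150)^(1/1.5)
= 3.3333^0.6667
= 2.2314
Floor: level = 2

level 2


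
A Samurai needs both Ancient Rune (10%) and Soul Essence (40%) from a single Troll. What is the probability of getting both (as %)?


For independent events, P(both) = P(A) * P(B)
= 10% * 40%
= 400 / 100 %
= 4.0%

4.0%


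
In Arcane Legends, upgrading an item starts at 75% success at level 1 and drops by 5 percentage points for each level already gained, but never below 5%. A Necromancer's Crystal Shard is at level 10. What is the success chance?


raw_rate = 75 - 5 * (10 - 1)
= 75 - 5 * 9
= 75 - 45
= 30
Apply floor: max(30, 5) = 30%

30%


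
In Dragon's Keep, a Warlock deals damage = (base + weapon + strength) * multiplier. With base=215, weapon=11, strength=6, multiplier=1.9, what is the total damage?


Sum base + weapon + str = 215 + 11 + 6 = 232
Multiply by 1.9:
232 * 1.9 = 440.8

440.8 damage


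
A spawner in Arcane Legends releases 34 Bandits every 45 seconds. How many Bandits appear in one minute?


Spawns per minute = count * (60 / interval)
= 34 * (60 / 45)
= 34 * 1.3333
= 45.33

45.33 per minute


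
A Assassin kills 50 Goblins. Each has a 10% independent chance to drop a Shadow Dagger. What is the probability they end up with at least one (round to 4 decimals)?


P(at least one) = 1 - P(none) = 1 - (1-p)^n
p = 10/100 = 0.1
1 - p = 0.9
(1 - p)^50 = 0.9^50 = 0.005154
P(at least one) = 1 - 0.005154 = 0.9948

0.9948


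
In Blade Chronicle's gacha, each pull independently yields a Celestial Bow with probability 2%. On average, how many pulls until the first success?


Expected pulls for a geometric distribution = 1/p = 100 / rate%
= 100 / 2
= 50.0

50.0 pulls


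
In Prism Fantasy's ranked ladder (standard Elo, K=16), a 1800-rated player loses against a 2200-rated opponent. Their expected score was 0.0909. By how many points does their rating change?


Elo update: delta = K * (S - Ea), where S = 0 (loses)
S - Ea = 0 - 0.0909 = -0.0909
Rating change = 16 * -0.0909
= -1.45

-1.45 rating points


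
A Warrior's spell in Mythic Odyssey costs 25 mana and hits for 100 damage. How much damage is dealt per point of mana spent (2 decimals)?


Efficiency = damage / mana
= 100 / 25
= 4.00

4.00 dmg/mana


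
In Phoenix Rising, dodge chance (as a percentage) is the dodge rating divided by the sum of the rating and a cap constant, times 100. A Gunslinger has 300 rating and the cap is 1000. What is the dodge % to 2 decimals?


dodge% = 300 / (300 + 1000) * 100
= 300 / 1300 * 100
= 0.230769 * 100
= 23.08%

23.08%


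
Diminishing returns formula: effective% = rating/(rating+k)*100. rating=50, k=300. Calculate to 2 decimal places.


effective% = rating / (rating + k) * 100
= 50 / (50 + 300) * 100
= 50 / 350 * 100
= 0.142857 * 100
= 14.29%

14.29%


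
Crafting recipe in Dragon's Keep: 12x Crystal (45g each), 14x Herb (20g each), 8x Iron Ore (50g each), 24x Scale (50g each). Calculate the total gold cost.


Cost breakdown:
  Crystal: 12 * 45 = 540
  Herb: 14 * 20 = 280
  Iron Ore: 8 * 50 = 400
  Scale: 24 * 50 = 1200
Total = 540 + 280 + 400 + 1200 = 2420

2420 gold


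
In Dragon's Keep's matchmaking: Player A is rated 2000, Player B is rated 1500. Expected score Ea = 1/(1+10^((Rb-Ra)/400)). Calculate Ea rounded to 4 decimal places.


Elo expected score: Ea = 1/(1 + 10^((Rb-Ra)/400))
Rb - Ra = 1500 - 2000 = -500
(Rb-Ra)/400 = -500/400 = -1.25
10^-1.25 = 0.056234
Ea = 1/(1 + 0.056234) = 1/1.056234 = 0.9468

0.9468


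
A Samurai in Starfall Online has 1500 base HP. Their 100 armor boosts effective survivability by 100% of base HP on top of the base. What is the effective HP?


EHP = 1500 * (1 + 100/100)
= 1500 * (1 + 1.0)
= 1500 * 2.0
= 3000.0

3000.0 EHP


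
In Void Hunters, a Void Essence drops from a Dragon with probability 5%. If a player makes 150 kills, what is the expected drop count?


Expected drops = kills * (drop_rate / 100)
= 150 * (5 / 100)
= 150 * 0.05
= 7.5

7.5 drops


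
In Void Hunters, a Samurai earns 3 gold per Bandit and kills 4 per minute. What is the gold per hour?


Gold per minute = 3 * 4 = 12
Gold per hour = 12 * 60 = 720

720 gold/hour


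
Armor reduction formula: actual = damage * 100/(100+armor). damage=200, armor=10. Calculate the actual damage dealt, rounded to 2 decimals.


actual = 200 * 100 / (100 + 10)
= 200 * 100 / 110
= 20000 / 110
= 181.82

181.82 damage


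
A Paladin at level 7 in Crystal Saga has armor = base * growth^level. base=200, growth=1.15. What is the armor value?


value = base * growth^level
= 200 * 1.15^7
= 200 * 2.66002
= 532.00

532.00 armor


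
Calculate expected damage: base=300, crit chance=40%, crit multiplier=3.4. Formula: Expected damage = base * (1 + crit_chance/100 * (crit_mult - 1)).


E[dmg] = base * (1 + crit_chance * (crit_mult - 1))
cc as decimal = 40/100 = 0.4
cm - 1 = 3.4 - 1 = 2.4
Bonus factor = 0.4 * 2.4 = 0.96
Total multiplier = 1 + 0.96 = 1.96
Expected damage = 300 * 1.96 = 588.00

588.00 damage


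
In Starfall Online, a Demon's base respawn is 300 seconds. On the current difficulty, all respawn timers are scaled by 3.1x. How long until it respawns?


Respawn time = base * multiplier
= 300 * 3.1
= 930.0 seconds

930.0 seconds


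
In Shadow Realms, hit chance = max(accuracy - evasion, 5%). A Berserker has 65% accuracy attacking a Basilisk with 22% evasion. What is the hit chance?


accuracy - evasion = 65 - 22 = 43
Apply floor: max(43, 5) = 43
Hit chance = 43%

43%


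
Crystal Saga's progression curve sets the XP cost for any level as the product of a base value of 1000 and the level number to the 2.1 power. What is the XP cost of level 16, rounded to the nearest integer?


XP = 1000 * level^2.1
Substitute level = 16:
XP = 1000 * 16^2.1
= 1000 * 337.794
= 337794

337794 XP


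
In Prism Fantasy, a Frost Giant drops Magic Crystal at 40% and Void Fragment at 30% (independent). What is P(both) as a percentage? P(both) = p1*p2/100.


For independent events, P(both) = P(A) * P(B)
= 40% * 30%
= 1200 / 100 %
= 12.0%

12.0%


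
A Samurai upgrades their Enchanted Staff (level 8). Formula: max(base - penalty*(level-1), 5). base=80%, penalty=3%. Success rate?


raw_rate = 80 - 3 * (8 - 1)
= 80 - 3 * 7
= 80 - 21
= 59
Apply floor: max(59, 5) = 59%

59%


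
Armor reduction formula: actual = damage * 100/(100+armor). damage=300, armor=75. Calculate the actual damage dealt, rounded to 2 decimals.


actual = 300 * 100 / (100 + 75)
= 300 * 100 / 175
= 30000 / 175
= 171.43

171.43 damage


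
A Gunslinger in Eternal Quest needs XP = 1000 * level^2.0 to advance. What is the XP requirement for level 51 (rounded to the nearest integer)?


XP = 1000 * level^2.0
Substitute level = 51:
XP = 1000 * 51^2.0
= 1000 * 2601.0
= 2601000

2601000 XP


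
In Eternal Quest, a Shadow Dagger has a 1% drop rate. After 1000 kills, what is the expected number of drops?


Expected drops = kills * (drop_rate / 100)
= 1000 * (1 / 100)
= 1000 * 0.01
= 10.0

10.0 drops


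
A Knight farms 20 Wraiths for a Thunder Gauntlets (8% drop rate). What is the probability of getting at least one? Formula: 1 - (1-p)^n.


P(at least one) = 1 - P(none) = 1 - (1-p)^n
p = 8/100 = 0.08
1 - p = 0.92
(1 - p)^20 = 0.92^20 = 0.188693
P(at least one) = 1 - 0.188693 = 0.8113

0.8113


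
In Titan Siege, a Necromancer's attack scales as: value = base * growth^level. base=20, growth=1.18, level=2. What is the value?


value = base * growth^level
= 20 * 1.18^2
= 20 * 1.3924
= 27.85

27.85 attack


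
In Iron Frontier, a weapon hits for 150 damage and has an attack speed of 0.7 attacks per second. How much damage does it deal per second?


DPS = damage * attack_speed
= 150 * 0.7
= 105.0

105.0 DPS


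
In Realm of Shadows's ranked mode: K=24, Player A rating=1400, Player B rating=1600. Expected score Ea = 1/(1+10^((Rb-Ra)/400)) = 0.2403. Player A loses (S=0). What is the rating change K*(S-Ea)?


Elo update: delta = K * (S - Ea), where S = 0 (loses)
S - Ea = 0 - 0.2403 = -0.2403
Rating change = 24 * -0.2403
= -5.77

-5.77 rating points


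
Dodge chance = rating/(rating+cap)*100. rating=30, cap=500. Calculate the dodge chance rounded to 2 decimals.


dodge% = 30 / (30 + 500) * 100
= 30 / 530 * 100
= 0.056604 * 100
= 5.66%

5.66%


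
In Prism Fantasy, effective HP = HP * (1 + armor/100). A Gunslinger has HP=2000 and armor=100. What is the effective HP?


EHP = 2000 * (1 + 100/100)
= 2000 * (1 + 1.0)
= 2000 * 2.0
= 4000.0

4000.0 EHP


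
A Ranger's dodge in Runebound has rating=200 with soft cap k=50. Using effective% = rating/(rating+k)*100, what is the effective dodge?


effective% = rating / (rating + k) * 100
= 200 / (200 + 50) * 100
= 200 / 250 * 100
= 0.8 * 100
= 80.00%

80.00%


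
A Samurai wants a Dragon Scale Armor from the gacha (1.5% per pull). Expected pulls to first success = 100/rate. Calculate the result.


Expected pulls for a geometric distribution = 1/p = 100 / rate%
= 100 / 1.5
= 66.67

66.67 pulls


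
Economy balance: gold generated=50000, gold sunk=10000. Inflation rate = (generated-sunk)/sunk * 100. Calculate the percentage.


Net gold = 50000 - 10000 = 40000
Inflation rate = net / sunk * 100 = 40000 / 10000 * 100
= 4.0 * 100
= 400.00%

400.00%


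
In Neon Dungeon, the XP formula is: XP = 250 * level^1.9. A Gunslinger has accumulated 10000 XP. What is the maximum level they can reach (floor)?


XP = 250 * level^1.9, so level = (XP / 250)^(1/1.9)
= (10000 / 250)^(1/1.9)
= 40.0^0.5263
= 6.9693
Floor: level = 6

level 6


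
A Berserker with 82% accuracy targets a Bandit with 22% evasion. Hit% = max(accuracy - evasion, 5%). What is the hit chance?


accuracy - evasion = 82 - 22 = 60
Apply floor: max(60, 5) = 60
Hit chance = 60%

60%


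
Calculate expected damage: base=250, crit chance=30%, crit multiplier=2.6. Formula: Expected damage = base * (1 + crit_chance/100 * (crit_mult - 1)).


E[dmg] = base * (1 + crit_chance * (crit_mult - 1))
cc as decimal = 30/100 = 0.3
cm - 1 = 2.6 - 1 = 1.6
Bonus factor = 0.3 * 1.6 = 0.48
Total multiplier = 1 + 0.48 = 1.48
Expected damage = 250 * 1.48 = 370.00

370.00 damage


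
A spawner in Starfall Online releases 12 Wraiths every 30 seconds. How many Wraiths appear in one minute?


Spawns per minute = count * (60 / interval)
= 12 * (60 / 30)
= 12 * 2.0
= 24.0

24.0 per minute


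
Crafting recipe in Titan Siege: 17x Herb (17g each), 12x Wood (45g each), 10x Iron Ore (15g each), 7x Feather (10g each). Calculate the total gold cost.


Cost breakdown:
  Herb: 17 * 17 = 289
  Wood: 12 * 45 = 540
  Iron Ore: 10 * 15 = 150
  Feather: 7 * 10 = 70
Total = 289 + 540 + 150 + 70 = 1049

1049 gold


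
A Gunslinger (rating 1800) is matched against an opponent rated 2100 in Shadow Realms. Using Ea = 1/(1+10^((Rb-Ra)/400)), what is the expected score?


Elo expected score: Ea = 1/(1 + 10^((Rb-Ra)/400))
Rb - Ra = 2100 - 1800 = 300
(Rb-Ra)/400 = 300/400 = 0.75
10^0.75 = 5.623413
Ea = 1/(1 + 5.623413) = 1/6.623413 = 0.1510

0.1510


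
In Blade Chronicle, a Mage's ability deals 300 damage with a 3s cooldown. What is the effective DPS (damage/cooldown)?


DPS = damage / cooldown
= 300 / 3
= 100.00

100.00 DPS


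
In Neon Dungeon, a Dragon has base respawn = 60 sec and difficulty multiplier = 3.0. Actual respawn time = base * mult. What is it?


Respawn time = base * multiplier
= 60 * 3.0
= 180.0 seconds

180.0 seconds


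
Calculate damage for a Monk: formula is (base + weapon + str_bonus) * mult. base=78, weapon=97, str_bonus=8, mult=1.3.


Sum base + weapon + str = 78 + 97 + 8 = 183
Multiply by 1.3:
183 * 1.3 = 237.9

237.9 damage


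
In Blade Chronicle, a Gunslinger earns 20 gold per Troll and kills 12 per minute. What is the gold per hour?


Gold per minute = 20 * 12 = 240
Gold per hour = 240 * 60 = 14400

14400 gold/hour


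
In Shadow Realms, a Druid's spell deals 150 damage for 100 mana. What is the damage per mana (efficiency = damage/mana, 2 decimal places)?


Efficiency = damage / mana
= 150 / 100
= 1.50

1.50 dmg/mana


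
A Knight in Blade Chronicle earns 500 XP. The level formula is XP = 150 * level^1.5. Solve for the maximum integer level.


XP = 150 * level^1.5, so level = (XP / 150)^(1/1.5)
= (500 / 150)^(1/1.5)
= 3.3333^0.6667
= 2.2314
Floor: level = 2

level 2


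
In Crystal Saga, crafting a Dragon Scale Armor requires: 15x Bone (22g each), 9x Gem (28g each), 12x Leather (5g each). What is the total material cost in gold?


Cost breakdown:
  Bone: 15 * 22 = 330
  Gem: 9 * 28 = 252
  Leather: 12 * 5 = 60
Total = 330 + 252 + 60 = 642

642 gold


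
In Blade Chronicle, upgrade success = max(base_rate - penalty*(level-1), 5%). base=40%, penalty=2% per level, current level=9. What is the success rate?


raw_rate = 40 - 2 * (9 - 1)
= 40 - 2 * 8
= 40 - 16
= 24
Apply floor: max(24, 5) = 24%

24%


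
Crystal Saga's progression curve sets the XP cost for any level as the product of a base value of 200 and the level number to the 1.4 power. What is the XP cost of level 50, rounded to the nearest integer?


XP = 200 * level^1.4
Substitute level = 50:
XP = 200 * 50^1.4
= 200 * 239.0881
= 47818

47818 XP


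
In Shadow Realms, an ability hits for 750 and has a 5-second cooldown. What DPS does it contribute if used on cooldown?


DPS = damage / cooldown
= 750 / 5
= 150.00

150.00 DPS


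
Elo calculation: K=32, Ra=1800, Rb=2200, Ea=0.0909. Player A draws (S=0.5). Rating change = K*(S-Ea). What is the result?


Elo update: delta = K * (S - Ea), where S = 0.5 (draws)
S - Ea = 0.5 - 0.0909 = 0.4091
Rating change = 32 * 0.4091
= 13.09

13.09 rating points


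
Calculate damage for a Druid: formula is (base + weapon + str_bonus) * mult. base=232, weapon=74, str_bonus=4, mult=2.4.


Sum base + weapon + str = 232 + 74 + 4 = 310
Multiply by 2.4:
310 * 2.4 = 744.0

744.0 damage


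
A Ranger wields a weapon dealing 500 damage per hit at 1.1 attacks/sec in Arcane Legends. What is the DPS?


DPS = damage * attack_speed
= 500 * 1.1
= 550.0

550.0 DPS


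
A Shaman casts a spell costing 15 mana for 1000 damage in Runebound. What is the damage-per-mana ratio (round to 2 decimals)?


Efficiency = damage / mana
= 1000 / 15
= 66.67

66.67 dmg/mana


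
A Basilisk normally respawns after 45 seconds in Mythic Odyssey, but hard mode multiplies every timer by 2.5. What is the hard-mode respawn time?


Respawn time = base * multiplier
= 45 * 2.5
= 112.5 seconds

112.5 seconds


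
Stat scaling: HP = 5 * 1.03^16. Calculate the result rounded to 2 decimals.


value = base * growth^level
= 5 * 1.03^16
= 5 * 1.604706
= 8.02

8.02 HP


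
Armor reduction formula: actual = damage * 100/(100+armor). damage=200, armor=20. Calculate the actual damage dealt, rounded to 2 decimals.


actual = 200 * 100 / (100 + 20)
= 200 * 100 / 120
= 20000 / 120
= 166.67

166.67 damage


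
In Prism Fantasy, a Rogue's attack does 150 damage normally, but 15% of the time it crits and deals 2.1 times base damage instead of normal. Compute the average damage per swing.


E[dmg] = base * (1 + crit_chance * (crit_mult - 1))
cc as decimal = 15/100 = 0.15
cm - 1 = 2.1 - 1 = 1.1
Bonus factor = 0.15 * 1.1 = 0.165
Total multiplier = 1 + 0.165 = 1.165
Expected damage = 150 * 1.165 = 174.75

174.75 damage


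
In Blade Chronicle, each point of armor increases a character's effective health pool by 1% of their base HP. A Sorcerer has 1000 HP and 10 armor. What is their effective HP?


EHP = 1000 * (1 + 10/100)
= 1000 * (1 + 0.1)
= 1000 * 1.1
= 1100.0

1100.0 EHP


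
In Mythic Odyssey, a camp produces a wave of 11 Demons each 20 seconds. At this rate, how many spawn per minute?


Spawns per minute = count * (60 / interval)
= 11 * (60 / 20)
= 11 * 3.0
= 33.0

33.0 per minute


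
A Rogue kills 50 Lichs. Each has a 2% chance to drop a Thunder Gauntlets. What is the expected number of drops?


Expected drops = kills * (drop_rate / 100)
= 50 * (2 / 100)
= 50 * 0.02
= 1.0

1.0 drops


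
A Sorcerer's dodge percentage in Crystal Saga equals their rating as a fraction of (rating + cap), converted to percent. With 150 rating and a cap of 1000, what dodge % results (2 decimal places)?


dodge% = 150 / (150 + 1000) * 100
= 150 / 1150 * 100
= 0.130435 * 100
= 13.04%

13.04%


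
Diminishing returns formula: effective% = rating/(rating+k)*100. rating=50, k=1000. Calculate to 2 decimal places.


effective% = rating / (rating + k) * 100
= 50 / (50 + 1000) * 100
= 50 / 1050 * 100
= 0.047619 * 100
= 4.76%

4.76%


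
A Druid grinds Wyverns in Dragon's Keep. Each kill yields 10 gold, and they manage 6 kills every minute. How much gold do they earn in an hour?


Gold per minute = 10 * 6 = 60
Gold per hour = 60 * 60 = 3600

3600 gold/hour


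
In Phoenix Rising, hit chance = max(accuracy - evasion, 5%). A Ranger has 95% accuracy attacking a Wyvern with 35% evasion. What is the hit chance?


accuracy - evasion = 95 - 35 = 60
Apply floor: max(60, 5) = 60
Hit chance = 60%

60%


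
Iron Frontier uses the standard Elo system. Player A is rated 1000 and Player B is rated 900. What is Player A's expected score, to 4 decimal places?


Elo expected score: Ea = 1/(1 + 10^((Rb-Ra)/400))
Rb - Ra = 900 - 1000 = -100
(Rb-Ra)/400 = -100/400 = -0.25
10^-0.25 = 0.562341
Ea = 1/(1 + 0.562341) = 1/1.562341 = 0.6401

0.6401


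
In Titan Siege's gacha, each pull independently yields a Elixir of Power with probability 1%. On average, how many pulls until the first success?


Expected pulls for a geometric distribution = 1/p = 100 / rate%
= 100 / 1
= 100.0

100.0 pulls


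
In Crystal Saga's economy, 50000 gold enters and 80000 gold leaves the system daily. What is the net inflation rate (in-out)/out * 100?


Net gold = 50000 - 80000 = -30000
Inflation rate = net / sunk * 100 = -30000 / 80000 * 100
= -0.375 * 100
= -37.50%

-37.50%
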